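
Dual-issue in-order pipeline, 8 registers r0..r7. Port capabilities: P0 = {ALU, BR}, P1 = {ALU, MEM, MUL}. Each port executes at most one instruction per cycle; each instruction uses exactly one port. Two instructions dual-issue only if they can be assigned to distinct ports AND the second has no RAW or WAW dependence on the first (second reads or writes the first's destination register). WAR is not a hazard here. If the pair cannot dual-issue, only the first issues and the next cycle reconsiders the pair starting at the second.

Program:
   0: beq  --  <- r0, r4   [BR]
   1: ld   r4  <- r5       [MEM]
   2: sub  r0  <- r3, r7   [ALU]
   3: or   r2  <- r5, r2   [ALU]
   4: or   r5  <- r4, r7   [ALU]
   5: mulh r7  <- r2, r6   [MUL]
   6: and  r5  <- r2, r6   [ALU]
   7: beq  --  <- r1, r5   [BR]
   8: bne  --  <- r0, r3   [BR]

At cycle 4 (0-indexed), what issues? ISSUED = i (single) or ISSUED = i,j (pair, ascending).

ISSUED = 7

  cy0 -> i0&i1 (beq.BR+ld.MEM) pair
  cy1 -> i2&i3 (sub.ALU+or.ALU) pair
  cy2 -> i4&i5 (or.ALU+mulh.MUL) pair
  cy3 -> i6 (and.ALU) RAW r5
  cy4 -> i7 (beq.BR) no-port BR/BR
  cy5 -> i8 (bne.BR) tail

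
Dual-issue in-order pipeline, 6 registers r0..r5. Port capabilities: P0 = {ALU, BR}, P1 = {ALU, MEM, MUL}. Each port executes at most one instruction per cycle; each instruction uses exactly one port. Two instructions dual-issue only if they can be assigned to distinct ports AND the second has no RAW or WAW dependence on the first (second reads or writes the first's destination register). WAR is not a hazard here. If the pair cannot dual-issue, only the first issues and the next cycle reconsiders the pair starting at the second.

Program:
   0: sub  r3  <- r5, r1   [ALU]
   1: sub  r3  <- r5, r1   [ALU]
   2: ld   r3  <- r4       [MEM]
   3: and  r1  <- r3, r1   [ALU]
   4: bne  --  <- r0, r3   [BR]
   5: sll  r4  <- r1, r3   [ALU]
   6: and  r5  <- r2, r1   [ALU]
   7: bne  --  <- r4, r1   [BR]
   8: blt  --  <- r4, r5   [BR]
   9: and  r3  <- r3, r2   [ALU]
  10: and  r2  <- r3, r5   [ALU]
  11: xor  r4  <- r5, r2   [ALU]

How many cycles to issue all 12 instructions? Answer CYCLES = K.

[0] i0  sub  -- WAW r3
[1] i1  sub  -- WAW r3
[2] i2  ld  -- RAW r3
[3] i3,i4  and;bne  -- 2-wide
[4] i5,i6  sll;and  -- 2-wide
[5] i7  bne  -- no-port BR/BR
[6] i8,i9  blt;and  -- 2-wide
[7] i10  and  -- RAW r2
[8] i11  xor  -- tail

CYCLES = 9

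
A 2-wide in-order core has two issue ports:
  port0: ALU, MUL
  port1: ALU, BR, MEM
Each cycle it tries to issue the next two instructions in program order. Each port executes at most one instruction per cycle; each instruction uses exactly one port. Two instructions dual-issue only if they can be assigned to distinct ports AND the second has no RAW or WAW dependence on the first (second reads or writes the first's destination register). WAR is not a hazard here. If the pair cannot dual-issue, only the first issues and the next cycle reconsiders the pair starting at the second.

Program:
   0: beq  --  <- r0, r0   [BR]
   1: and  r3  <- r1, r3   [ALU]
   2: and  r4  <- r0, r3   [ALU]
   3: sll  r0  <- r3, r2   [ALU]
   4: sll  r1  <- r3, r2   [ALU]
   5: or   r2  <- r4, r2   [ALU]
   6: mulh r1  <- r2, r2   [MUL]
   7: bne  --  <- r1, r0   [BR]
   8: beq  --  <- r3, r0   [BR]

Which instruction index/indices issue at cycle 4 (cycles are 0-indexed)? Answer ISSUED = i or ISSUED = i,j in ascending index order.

ISSUED = 7

  cy0 -> i0/i1 (beq and) dual
  cy1 -> i2/i3 (and sll) dual
  cy2 -> i4/i5 (sll or) dual
  cy3 -> i6 (mulh) RAW r1
  cy4 -> i7 (bne) no-port BR/BR
  cy5 -> i8 (beq) tail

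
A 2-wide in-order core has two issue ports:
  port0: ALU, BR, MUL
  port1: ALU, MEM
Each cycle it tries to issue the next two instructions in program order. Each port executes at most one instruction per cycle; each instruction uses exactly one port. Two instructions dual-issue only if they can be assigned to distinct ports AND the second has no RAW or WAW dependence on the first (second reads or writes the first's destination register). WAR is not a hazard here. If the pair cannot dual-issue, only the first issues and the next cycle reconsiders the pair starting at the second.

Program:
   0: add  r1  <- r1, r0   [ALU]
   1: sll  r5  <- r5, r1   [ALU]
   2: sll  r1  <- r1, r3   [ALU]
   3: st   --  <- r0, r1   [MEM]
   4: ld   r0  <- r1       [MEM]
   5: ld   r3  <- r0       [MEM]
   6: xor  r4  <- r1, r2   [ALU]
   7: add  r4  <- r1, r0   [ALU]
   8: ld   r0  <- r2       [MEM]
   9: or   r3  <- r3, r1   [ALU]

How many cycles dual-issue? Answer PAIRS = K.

#0 head=0: add.ALU i0 RAW r1
#1 head=1: sll.ALU/sll.ALU i1&i2 dual
#2 head=3: st.MEM i3 no-port MEM/MEM
#3 head=4: ld.MEM i4 no-port MEM/MEM
#4 head=5: ld.MEM/xor.ALU i5&i6 dual
#5 head=7: add.ALU/ld.MEM i7&i8 dual
#6 head=9: or.ALU i9 tail

PAIRS = 3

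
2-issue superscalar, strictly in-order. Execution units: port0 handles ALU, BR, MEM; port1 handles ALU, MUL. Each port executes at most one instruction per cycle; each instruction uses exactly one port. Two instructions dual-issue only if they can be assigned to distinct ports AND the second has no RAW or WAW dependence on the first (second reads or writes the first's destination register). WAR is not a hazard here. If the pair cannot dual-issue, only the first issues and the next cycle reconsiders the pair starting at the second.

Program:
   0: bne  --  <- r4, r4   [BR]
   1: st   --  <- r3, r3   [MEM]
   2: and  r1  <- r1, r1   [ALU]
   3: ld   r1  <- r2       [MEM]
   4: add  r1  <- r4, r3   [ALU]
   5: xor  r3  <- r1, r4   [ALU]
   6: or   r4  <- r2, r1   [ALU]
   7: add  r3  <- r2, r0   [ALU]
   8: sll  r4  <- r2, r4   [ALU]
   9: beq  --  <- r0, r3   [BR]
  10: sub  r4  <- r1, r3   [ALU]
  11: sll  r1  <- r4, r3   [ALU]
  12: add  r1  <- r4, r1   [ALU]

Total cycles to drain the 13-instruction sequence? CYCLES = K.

#0 head=0: bne i0 no-port BR/MEM
#1 head=1: st/and i1/i2 2-wide
#2 head=3: ld i3 WAW r1
#3 head=4: add i4 RAW r1
#4 head=5: xor/or i5/i6 2-wide
#5 head=7: add/sll i7/i8 2-wide
#6 head=9: beq/sub i9/i10 2-wide
#7 head=11: sll i11 RAW+WAW r1
#8 head=12: add i12 tail

CYCLES = 9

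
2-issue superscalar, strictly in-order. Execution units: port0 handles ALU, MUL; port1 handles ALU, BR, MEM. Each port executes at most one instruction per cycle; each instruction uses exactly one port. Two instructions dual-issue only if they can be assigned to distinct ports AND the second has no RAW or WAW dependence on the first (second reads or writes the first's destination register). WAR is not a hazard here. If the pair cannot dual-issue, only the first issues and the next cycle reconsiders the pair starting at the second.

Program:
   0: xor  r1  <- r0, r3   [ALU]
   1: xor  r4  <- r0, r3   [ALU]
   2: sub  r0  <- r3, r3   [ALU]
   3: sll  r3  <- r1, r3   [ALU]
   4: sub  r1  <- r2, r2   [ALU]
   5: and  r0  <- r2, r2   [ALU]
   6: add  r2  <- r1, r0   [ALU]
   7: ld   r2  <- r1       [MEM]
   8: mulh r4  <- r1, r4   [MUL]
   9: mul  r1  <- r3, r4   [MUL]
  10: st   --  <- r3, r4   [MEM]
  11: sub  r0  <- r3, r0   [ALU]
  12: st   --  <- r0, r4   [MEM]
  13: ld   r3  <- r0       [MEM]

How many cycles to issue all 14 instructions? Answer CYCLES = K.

t=0 i0,i1:xor+xor ; dual
t=1 i2,i3:sub+sll ; dual
t=2 i4,i5:sub+and ; dual
t=3 i6:add ; WAW r2
t=4 i7,i8:ld+mulh ; dual
t=5 i9,i10:mul+st ; dual
t=6 i11:sub ; RAW r0
t=7 i12:st ; no-port MEM/MEM
t=8 i13:ld ; tail

CYCLES = 9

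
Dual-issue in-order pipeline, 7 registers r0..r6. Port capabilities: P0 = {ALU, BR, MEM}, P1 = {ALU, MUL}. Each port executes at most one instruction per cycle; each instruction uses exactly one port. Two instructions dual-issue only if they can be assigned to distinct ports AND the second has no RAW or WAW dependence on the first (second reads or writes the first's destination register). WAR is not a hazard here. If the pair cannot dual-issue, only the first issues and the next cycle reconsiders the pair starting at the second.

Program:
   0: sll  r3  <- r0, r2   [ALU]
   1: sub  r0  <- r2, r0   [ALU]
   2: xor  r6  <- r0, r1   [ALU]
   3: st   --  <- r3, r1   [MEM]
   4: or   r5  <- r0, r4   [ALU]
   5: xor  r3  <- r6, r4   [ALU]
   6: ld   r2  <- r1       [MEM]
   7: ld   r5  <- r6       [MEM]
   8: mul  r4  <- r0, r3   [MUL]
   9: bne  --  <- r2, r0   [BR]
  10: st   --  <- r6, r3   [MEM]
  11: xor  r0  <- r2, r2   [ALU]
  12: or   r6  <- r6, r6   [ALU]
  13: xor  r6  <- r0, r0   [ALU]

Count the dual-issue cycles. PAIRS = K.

PAIRS = 5

0. sll+sub @i0+i1  | 2-wide
1. xor+st @i2+i3  | 2-wide
2. or+xor @i4+i5  | 2-wide
3. ld @i6  | no-port MEM/MEM
4. ld+mul @i7+i8  | 2-wide
5. bne @i9  | no-port BR/MEM
6. st+xor @i10+i11  | 2-wide
7. or @i12  | WAW r6
8. xor @i13  | tail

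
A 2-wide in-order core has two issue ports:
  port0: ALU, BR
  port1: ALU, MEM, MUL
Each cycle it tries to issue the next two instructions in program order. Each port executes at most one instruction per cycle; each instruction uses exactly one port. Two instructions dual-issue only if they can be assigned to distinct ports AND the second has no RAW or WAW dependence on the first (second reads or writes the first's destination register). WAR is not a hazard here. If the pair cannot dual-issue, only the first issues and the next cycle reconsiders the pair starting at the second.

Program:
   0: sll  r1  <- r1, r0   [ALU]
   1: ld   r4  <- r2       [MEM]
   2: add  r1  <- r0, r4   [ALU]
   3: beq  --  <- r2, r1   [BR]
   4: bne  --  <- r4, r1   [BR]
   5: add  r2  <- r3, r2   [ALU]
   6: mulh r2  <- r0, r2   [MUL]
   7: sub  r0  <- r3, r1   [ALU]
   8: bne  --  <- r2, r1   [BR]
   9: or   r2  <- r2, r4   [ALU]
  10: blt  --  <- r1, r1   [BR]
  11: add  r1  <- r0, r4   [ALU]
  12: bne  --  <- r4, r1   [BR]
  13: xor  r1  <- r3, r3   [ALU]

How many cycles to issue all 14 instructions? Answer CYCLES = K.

[0] i0+i1  sll;ld  -- dual
[1] i2  add  -- RAW r1
[2] i3  beq  -- no-port BR/BR
[3] i4+i5  bne;add  -- dual
[4] i6+i7  mulh;sub  -- dual
[5] i8+i9  bne;or  -- dual
[6] i10+i11  blt;add  -- dual
[7] i12+i13  bne;xor  -- dual

CYCLES = 8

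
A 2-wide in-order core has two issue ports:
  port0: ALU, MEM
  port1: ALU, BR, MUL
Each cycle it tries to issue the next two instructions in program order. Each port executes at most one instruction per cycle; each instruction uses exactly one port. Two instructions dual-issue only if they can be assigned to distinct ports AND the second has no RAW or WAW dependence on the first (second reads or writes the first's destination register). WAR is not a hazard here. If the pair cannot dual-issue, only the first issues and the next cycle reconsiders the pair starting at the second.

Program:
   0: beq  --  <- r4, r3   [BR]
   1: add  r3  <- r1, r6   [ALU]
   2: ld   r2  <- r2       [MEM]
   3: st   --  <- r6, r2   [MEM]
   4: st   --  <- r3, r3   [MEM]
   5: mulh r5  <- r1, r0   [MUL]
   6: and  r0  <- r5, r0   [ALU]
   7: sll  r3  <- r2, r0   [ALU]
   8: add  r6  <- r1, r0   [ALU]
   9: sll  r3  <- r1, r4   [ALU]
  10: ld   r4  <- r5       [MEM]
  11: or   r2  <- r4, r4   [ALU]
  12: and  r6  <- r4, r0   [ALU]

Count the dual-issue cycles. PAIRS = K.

c0: i0+i1 beq+add  pair
c1: i2 ld  no-port MEM/MEM
c2: i3 st  no-port MEM/MEM
c3: i4+i5 st+mulh  pair
c4: i6 and  RAW r0
c5: i7+i8 sll+add  pair
c6: i9+i10 sll+ld  pair
c7: i11+i12 or+and  pair

PAIRS = 5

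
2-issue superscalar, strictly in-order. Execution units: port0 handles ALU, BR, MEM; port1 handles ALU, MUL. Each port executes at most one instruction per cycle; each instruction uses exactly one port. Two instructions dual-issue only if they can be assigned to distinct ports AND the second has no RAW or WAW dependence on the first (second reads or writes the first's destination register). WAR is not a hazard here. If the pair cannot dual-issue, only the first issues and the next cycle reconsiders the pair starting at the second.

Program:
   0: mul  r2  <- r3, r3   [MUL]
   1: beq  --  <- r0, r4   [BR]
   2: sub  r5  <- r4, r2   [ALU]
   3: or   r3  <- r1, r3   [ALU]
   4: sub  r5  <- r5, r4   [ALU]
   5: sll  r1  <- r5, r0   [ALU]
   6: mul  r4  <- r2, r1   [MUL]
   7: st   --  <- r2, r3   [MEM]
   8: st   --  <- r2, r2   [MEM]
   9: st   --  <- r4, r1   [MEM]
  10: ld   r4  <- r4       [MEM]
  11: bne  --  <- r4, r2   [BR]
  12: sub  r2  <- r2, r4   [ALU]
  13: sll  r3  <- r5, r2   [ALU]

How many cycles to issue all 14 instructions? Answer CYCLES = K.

t=0 i0,i1:mul.MUL+beq.BR ; pair
t=1 i2,i3:sub.ALU+or.ALU ; pair
t=2 i4:sub.ALU ; RAW r5
t=3 i5:sll.ALU ; RAW r1
t=4 i6,i7:mul.MUL+st.MEM ; pair
t=5 i8:st.MEM ; no-port MEM/MEM
t=6 i9:st.MEM ; no-port MEM/MEM
t=7 i10:ld.MEM ; no-port MEM/BR
t=8 i11,i12:bne.BR+sub.ALU ; pair
t=9 i13:sll.ALU ; tail

CYCLES = 10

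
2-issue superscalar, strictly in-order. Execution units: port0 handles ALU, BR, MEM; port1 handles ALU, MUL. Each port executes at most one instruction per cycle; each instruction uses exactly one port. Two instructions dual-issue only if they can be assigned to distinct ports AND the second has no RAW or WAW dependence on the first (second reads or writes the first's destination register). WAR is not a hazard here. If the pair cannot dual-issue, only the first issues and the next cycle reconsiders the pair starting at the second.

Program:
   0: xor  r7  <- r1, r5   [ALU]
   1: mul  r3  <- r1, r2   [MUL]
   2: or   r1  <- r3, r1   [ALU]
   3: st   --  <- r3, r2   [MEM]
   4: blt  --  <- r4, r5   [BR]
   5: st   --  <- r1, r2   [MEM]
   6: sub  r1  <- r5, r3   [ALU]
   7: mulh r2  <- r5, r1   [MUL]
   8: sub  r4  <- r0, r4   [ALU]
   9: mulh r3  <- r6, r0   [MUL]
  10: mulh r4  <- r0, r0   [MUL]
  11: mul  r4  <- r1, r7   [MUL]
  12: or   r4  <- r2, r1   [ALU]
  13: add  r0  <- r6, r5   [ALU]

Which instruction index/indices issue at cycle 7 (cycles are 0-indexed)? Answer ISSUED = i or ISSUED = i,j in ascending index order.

ISSUED = 11

[0] i0&i1  xor.ALU/mul.MUL  -- pair
[1] i2&i3  or.ALU/st.MEM  -- pair
[2] i4  blt.BR  -- no-port BR/MEM
[3] i5&i6  st.MEM/sub.ALU  -- pair
[4] i7&i8  mulh.MUL/sub.ALU  -- pair
[5] i9  mulh.MUL  -- no-port MUL/MUL
[6] i10  mulh.MUL  -- no-port MUL/MUL
[7] i11  mul.MUL  -- WAW r4
[8] i12&i13  or.ALU/add.ALU  -- pair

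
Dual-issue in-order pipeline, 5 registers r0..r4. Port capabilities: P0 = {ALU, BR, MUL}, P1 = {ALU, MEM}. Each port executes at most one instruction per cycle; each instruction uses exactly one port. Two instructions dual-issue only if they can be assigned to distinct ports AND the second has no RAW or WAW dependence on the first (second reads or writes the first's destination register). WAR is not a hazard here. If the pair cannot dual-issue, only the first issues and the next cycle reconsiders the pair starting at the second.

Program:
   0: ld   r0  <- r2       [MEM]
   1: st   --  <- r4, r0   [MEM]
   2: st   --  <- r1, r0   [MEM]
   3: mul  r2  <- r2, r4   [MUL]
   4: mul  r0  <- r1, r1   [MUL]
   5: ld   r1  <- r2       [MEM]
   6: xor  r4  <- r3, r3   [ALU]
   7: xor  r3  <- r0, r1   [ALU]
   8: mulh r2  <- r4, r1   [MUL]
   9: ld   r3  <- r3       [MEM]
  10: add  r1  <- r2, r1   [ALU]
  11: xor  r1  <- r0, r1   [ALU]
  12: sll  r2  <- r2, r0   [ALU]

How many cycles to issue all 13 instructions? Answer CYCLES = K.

t=0 i0:ld ; no-port MEM/MEM
t=1 i1:st ; no-port MEM/MEM
t=2 i2/i3:st;mul ; dual
t=3 i4/i5:mul;ld ; dual
t=4 i6/i7:xor;xor ; dual
t=5 i8/i9:mulh;ld ; dual
t=6 i10:add ; RAW+WAW r1
t=7 i11/i12:xor;sll ; dual

CYCLES = 8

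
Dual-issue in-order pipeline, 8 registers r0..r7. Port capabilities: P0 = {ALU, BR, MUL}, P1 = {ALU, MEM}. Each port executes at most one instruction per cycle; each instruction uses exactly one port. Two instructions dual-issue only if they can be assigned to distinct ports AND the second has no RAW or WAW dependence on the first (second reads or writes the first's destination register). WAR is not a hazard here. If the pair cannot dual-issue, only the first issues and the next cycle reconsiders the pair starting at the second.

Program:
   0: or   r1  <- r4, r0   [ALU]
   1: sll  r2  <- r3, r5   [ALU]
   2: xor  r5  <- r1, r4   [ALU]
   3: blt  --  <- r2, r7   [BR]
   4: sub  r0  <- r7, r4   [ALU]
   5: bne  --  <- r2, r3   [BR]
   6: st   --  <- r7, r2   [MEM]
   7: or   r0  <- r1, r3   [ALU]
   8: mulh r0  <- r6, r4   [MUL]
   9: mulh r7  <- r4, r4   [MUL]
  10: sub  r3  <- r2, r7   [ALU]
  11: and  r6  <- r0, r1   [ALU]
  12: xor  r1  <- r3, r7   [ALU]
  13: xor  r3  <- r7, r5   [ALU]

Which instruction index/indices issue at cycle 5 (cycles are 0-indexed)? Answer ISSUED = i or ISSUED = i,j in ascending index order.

ISSUED = 9

  cy0 -> i0&i1 (or.ALU+sll.ALU) dual
  cy1 -> i2&i3 (xor.ALU+blt.BR) dual
  cy2 -> i4&i5 (sub.ALU+bne.BR) dual
  cy3 -> i6&i7 (st.MEM+or.ALU) dual
  cy4 -> i8 (mulh.MUL) no-port MUL/MUL
  cy5 -> i9 (mulh.MUL) RAW r7
  cy6 -> i10&i11 (sub.ALU+and.ALU) dual
  cy7 -> i12&i13 (xor.ALU+xor.ALU) dual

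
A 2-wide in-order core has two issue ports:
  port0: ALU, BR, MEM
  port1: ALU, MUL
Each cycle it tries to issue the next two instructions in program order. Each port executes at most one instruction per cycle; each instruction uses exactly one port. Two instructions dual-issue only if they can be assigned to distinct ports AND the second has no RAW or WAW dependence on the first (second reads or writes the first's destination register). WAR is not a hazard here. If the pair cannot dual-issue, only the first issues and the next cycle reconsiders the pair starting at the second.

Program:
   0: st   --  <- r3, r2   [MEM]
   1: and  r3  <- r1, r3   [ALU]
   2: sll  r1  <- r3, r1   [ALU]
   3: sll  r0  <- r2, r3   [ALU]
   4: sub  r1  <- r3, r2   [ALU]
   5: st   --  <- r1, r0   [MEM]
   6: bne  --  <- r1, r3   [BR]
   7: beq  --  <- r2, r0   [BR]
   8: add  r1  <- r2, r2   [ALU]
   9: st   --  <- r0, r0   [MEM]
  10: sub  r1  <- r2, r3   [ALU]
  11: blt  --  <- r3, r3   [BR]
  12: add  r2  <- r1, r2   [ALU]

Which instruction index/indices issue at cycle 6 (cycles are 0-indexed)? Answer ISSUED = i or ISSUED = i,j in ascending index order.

ISSUED = 9,10

[0] i0&i1  st.MEM/and.ALU  -- pair
[1] i2&i3  sll.ALU/sll.ALU  -- pair
[2] i4  sub.ALU  -- RAW r1
[3] i5  st.MEM  -- no-port MEM/BR
[4] i6  bne.BR  -- no-port BR/BR
[5] i7&i8  beq.BR/add.ALU  -- pair
[6] i9&i10  st.MEM/sub.ALU  -- pair
[7] i11&i12  blt.BR/add.ALU  -- pair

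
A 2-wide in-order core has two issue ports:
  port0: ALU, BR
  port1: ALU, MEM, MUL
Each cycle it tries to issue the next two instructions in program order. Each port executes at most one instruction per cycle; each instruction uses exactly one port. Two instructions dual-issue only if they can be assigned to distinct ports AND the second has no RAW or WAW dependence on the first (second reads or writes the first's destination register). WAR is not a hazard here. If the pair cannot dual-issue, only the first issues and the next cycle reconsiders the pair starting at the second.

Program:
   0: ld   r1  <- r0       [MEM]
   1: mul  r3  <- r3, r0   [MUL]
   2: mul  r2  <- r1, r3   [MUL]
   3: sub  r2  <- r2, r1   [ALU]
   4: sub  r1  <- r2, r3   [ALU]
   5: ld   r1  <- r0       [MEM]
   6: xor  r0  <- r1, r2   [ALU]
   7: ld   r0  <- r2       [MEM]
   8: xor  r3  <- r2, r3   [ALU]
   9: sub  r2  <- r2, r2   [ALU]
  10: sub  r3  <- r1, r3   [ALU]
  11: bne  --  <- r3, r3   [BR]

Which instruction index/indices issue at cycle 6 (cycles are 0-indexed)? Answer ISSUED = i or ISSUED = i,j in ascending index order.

t=0 i0:ld ; no-port MEM/MUL
t=1 i1:mul ; no-port MUL/MUL
t=2 i2:mul ; RAW+WAW r2
t=3 i3:sub ; RAW r2
t=4 i4:sub ; WAW r1
t=5 i5:ld ; RAW r1
t=6 i6:xor ; WAW r0
t=7 i7+i8:ld xor ; dual
t=8 i9+i10:sub sub ; dual
t=9 i11:bne ; tail

ISSUED = 6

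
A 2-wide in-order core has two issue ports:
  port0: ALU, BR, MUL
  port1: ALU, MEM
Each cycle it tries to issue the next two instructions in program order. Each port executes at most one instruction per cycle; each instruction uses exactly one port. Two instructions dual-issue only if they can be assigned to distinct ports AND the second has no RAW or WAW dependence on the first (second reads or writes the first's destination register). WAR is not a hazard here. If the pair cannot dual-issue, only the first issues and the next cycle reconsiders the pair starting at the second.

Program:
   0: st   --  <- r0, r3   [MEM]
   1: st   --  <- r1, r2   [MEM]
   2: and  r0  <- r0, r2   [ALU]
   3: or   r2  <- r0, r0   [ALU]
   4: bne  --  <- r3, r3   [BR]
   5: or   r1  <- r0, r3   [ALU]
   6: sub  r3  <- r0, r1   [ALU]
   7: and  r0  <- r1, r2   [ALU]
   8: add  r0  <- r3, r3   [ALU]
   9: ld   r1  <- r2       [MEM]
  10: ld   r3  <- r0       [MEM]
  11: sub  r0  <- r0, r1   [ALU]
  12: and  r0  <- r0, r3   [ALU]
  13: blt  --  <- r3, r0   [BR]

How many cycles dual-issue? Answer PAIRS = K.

[0] i0  st.MEM  -- no-port MEM/MEM
[1] i1/i2  st.MEM/and.ALU  -- pair
[2] i3/i4  or.ALU/bne.BR  -- pair
[3] i5  or.ALU  -- RAW r1
[4] i6/i7  sub.ALU/and.ALU  -- pair
[5] i8/i9  add.ALU/ld.MEM  -- pair
[6] i10/i11  ld.MEM/sub.ALU  -- pair
[7] i12  and.ALU  -- RAW r0
[8] i13  blt.BR  -- tail

PAIRS = 5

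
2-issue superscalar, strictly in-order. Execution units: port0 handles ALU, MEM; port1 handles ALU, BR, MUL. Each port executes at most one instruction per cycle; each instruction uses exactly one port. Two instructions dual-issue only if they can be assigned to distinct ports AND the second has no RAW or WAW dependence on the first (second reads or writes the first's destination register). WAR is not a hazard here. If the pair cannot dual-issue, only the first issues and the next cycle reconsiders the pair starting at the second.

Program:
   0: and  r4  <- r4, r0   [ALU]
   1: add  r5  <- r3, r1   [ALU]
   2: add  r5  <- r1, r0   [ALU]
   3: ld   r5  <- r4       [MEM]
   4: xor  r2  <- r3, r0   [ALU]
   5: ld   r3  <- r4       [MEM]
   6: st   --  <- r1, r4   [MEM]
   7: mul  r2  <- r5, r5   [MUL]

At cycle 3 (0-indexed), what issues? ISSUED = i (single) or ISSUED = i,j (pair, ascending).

ISSUED = 5

[0] i0,i1  and.ALU+add.ALU  -- dual
[1] i2  add.ALU  -- WAW r5
[2] i3,i4  ld.MEM+xor.ALU  -- dual
[3] i5  ld.MEM  -- no-port MEM/MEM
[4] i6,i7  st.MEM+mul.MUL  -- dual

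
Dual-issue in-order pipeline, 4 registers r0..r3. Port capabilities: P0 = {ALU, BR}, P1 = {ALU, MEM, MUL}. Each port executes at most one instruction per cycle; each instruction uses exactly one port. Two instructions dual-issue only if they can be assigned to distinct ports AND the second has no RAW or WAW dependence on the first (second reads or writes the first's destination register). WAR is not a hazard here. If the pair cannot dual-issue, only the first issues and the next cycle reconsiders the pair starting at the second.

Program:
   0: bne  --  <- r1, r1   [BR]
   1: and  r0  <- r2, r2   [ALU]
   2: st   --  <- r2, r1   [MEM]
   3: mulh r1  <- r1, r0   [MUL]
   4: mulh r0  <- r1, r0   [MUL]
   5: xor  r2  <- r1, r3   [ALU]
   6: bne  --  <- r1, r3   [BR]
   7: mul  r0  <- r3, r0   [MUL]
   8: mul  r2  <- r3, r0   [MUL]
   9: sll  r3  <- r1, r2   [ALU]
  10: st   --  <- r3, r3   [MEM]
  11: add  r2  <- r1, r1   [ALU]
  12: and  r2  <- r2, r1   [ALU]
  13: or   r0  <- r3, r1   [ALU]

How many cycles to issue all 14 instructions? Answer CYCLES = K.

CYCLES = 9

[0] i0/i1  bne;and  -- 2-wide
[1] i2  st  -- no-port MEM/MUL
[2] i3  mulh  -- no-port MUL/MUL
[3] i4/i5  mulh;xor  -- 2-wide
[4] i6/i7  bne;mul  -- 2-wide
[5] i8  mul  -- RAW r2
[6] i9  sll  -- RAW r3
[7] i10/i11  st;add  -- 2-wide
[8] i12/i13  and;or  -- 2-wide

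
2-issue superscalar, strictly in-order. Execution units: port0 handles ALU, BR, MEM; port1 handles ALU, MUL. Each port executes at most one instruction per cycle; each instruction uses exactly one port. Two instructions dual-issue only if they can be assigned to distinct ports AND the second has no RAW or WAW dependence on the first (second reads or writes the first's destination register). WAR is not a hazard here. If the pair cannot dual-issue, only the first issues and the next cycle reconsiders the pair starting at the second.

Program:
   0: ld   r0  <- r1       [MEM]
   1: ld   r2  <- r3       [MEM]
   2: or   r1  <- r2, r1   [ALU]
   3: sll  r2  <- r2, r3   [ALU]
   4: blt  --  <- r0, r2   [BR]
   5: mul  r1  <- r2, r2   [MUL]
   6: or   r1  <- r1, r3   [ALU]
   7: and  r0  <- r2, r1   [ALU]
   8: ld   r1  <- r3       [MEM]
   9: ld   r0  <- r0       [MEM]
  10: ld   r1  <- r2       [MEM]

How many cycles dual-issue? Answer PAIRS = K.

0. ld @i0  | no-port MEM/MEM
1. ld @i1  | RAW r2
2. or;sll @i2+i3  | dual
3. blt;mul @i4+i5  | dual
4. or @i6  | RAW r1
5. and;ld @i7+i8  | dual
6. ld @i9  | no-port MEM/MEM
7. ld @i10  | tail

PAIRS = 3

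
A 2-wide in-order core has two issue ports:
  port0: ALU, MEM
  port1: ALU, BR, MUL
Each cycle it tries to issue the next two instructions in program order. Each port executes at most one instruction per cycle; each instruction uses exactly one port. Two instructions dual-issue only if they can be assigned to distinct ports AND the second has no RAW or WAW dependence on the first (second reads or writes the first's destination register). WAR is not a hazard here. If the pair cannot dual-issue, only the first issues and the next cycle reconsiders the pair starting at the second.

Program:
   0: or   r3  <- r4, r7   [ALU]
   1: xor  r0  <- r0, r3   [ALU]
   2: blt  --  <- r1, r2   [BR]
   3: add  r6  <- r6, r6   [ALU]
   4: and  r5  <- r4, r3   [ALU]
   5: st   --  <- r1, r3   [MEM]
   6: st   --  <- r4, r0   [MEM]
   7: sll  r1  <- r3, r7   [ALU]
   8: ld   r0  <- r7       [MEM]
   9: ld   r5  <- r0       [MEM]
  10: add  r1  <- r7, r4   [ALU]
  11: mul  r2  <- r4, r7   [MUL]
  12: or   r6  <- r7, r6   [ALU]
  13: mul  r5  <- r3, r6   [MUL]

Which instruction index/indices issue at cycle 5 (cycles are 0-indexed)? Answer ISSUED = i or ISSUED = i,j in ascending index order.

#0 head=0: or i0 RAW r3
#1 head=1: xor/blt i1/i2 2-wide
#2 head=3: add/and i3/i4 2-wide
#3 head=5: st i5 no-port MEM/MEM
#4 head=6: st/sll i6/i7 2-wide
#5 head=8: ld i8 no-port MEM/MEM
#6 head=9: ld/add i9/i10 2-wide
#7 head=11: mul/or i11/i12 2-wide
#8 head=13: mul i13 tail

ISSUED = 8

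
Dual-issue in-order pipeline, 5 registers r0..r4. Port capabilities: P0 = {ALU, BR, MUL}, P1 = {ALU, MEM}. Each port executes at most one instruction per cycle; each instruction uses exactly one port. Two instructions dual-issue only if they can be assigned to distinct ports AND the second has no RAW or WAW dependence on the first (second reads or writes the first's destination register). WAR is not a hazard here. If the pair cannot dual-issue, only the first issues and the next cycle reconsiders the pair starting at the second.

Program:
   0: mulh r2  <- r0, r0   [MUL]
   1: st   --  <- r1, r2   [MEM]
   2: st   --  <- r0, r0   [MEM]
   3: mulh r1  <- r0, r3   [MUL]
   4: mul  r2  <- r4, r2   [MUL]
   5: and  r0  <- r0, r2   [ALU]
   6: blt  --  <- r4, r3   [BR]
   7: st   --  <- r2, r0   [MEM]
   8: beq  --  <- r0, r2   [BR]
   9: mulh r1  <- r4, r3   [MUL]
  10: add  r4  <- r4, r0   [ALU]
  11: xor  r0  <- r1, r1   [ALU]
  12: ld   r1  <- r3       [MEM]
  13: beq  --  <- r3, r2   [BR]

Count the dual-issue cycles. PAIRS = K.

PAIRS = 5

  cy0 -> i0 (mulh.MUL) RAW r2
  cy1 -> i1 (st.MEM) no-port MEM/MEM
  cy2 -> i2+i3 (st.MEM+mulh.MUL) 2-wide
  cy3 -> i4 (mul.MUL) RAW r2
  cy4 -> i5+i6 (and.ALU+blt.BR) 2-wide
  cy5 -> i7+i8 (st.MEM+beq.BR) 2-wide
  cy6 -> i9+i10 (mulh.MUL+add.ALU) 2-wide
  cy7 -> i11+i12 (xor.ALU+ld.MEM) 2-wide
  cy8 -> i13 (beq.BR) tail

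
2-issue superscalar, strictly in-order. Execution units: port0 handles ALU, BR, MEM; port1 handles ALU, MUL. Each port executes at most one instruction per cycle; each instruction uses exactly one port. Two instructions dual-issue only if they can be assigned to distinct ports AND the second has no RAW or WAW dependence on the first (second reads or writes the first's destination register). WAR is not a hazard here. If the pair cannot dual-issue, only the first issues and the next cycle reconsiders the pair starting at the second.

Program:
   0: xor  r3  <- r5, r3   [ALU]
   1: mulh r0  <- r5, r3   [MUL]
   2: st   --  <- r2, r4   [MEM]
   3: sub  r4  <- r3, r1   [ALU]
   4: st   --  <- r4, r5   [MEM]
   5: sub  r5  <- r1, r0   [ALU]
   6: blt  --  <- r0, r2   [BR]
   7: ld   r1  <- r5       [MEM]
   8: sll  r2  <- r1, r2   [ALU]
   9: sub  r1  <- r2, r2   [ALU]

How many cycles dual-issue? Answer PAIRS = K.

c0: i0 xor.ALU  RAW r3
c1: i1&i2 mulh.MUL+st.MEM  dual
c2: i3 sub.ALU  RAW r4
c3: i4&i5 st.MEM+sub.ALU  dual
c4: i6 blt.BR  no-port BR/MEM
c5: i7 ld.MEM  RAW r1
c6: i8 sll.ALU  RAW r2
c7: i9 sub.ALU  tail

PAIRS = 2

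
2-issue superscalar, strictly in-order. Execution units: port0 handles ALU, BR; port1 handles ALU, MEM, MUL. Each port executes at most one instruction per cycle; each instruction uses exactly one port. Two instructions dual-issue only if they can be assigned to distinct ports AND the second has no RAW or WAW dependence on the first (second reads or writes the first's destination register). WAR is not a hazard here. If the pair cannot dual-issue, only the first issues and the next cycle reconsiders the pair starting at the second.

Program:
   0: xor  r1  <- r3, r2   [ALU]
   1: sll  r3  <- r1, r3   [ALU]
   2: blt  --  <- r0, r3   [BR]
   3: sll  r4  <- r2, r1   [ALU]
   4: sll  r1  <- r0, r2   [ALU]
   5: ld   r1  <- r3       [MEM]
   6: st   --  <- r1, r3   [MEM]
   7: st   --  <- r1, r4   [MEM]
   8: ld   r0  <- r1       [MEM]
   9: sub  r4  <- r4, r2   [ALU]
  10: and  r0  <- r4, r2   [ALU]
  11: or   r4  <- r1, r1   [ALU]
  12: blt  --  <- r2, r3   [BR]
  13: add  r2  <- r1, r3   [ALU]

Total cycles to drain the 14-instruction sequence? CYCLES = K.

CYCLES = 10

[0] i0  xor.ALU  -- RAW r1
[1] i1  sll.ALU  -- RAW r3
[2] i2,i3  blt.BR+sll.ALU  -- pair
[3] i4  sll.ALU  -- WAW r1
[4] i5  ld.MEM  -- no-port MEM/MEM
[5] i6  st.MEM  -- no-port MEM/MEM
[6] i7  st.MEM  -- no-port MEM/MEM
[7] i8,i9  ld.MEM+sub.ALU  -- pair
[8] i10,i11  and.ALU+or.ALU  -- pair
[9] i12,i13  blt.BR+add.ALU  -- pair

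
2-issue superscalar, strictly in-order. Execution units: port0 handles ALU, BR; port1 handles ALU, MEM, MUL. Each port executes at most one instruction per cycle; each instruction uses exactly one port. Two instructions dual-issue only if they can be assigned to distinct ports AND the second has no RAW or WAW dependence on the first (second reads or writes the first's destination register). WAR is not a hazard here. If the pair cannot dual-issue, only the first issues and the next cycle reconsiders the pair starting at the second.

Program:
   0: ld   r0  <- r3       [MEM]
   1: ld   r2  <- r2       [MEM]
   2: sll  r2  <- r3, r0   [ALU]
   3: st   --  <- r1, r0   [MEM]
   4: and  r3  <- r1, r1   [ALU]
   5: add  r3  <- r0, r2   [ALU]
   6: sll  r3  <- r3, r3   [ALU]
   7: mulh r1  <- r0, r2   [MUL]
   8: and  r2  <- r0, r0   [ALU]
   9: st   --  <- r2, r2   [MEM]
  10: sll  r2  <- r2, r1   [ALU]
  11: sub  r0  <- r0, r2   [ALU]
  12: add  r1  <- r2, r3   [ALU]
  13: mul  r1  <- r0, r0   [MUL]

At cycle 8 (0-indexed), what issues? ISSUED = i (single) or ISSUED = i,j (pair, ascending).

ISSUED = 11,12

[0] i0  ld.MEM  -- no-port MEM/MEM
[1] i1  ld.MEM  -- WAW r2
[2] i2/i3  sll.ALU/st.MEM  -- pair
[3] i4  and.ALU  -- WAW r3
[4] i5  add.ALU  -- RAW+WAW r3
[5] i6/i7  sll.ALU/mulh.MUL  -- pair
[6] i8  and.ALU  -- RAW r2
[7] i9/i10  st.MEM/sll.ALU  -- pair
[8] i11/i12  sub.ALU/add.ALU  -- pair
[9] i13  mul.MUL  -- tail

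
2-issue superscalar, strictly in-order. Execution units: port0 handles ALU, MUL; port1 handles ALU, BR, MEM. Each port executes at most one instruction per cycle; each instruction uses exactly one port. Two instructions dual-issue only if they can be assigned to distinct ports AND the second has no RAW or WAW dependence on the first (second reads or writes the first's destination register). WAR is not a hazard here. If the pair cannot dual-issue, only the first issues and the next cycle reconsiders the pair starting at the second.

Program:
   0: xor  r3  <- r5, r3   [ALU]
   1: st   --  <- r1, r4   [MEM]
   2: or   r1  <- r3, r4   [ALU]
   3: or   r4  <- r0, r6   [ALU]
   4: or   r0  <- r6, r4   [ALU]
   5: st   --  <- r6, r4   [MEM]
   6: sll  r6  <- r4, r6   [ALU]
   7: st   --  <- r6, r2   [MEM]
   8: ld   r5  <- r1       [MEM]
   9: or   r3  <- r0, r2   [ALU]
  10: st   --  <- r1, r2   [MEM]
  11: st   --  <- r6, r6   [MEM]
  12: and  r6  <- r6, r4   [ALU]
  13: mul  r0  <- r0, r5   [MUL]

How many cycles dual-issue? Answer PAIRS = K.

PAIRS = 5

#0 head=0: xor.ALU st.MEM i0+i1 dual
#1 head=2: or.ALU or.ALU i2+i3 dual
#2 head=4: or.ALU st.MEM i4+i5 dual
#3 head=6: sll.ALU i6 RAW r6
#4 head=7: st.MEM i7 no-port MEM/MEM
#5 head=8: ld.MEM or.ALU i8+i9 dual
#6 head=10: st.MEM i10 no-port MEM/MEM
#7 head=11: st.MEM and.ALU i11+i12 dual
#8 head=13: mul.MUL i13 tail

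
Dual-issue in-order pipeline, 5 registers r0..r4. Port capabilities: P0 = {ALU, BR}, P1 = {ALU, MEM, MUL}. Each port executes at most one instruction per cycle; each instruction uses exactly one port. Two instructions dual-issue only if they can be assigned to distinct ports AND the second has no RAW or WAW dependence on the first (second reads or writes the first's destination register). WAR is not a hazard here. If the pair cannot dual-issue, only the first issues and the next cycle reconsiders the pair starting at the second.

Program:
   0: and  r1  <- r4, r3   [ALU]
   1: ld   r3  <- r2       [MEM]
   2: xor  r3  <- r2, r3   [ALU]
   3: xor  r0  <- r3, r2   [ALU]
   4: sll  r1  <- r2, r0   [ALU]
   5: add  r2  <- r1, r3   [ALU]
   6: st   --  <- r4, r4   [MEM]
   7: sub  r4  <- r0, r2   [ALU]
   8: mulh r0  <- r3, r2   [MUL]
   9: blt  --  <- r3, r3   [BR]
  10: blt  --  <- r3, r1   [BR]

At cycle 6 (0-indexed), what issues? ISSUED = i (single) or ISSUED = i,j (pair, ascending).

ISSUED = 9

#0 head=0: and.ALU+ld.MEM i0&i1 pair
#1 head=2: xor.ALU i2 RAW r3
#2 head=3: xor.ALU i3 RAW r0
#3 head=4: sll.ALU i4 RAW r1
#4 head=5: add.ALU+st.MEM i5&i6 pair
#5 head=7: sub.ALU+mulh.MUL i7&i8 pair
#6 head=9: blt.BR i9 no-port BR/BR
#7 head=10: blt.BR i10 tail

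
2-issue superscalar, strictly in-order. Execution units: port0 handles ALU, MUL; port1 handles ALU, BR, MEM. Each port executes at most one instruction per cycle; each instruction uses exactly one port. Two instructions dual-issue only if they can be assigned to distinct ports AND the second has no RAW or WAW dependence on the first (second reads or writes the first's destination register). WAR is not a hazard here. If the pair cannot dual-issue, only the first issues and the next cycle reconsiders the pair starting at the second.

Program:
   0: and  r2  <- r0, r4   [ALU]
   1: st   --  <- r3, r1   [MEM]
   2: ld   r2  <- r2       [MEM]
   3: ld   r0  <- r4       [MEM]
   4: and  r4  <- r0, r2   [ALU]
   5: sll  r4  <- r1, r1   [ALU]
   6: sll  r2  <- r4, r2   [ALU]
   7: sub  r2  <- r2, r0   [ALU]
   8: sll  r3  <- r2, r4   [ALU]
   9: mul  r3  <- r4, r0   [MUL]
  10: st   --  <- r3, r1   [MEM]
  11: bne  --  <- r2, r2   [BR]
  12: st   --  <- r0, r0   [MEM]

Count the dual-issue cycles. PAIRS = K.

[0] i0+i1  and.ALU+st.MEM  -- dual
[1] i2  ld.MEM  -- no-port MEM/MEM
[2] i3  ld.MEM  -- RAW r0
[3] i4  and.ALU  -- WAW r4
[4] i5  sll.ALU  -- RAW r4
[5] i6  sll.ALU  -- RAW+WAW r2
[6] i7  sub.ALU  -- RAW r2
[7] i8  sll.ALU  -- WAW r3
[8] i9  mul.MUL  -- RAW r3
[9] i10  st.MEM  -- no-port MEM/BR
[10] i11  bne.BR  -- no-port BR/MEM
[11] i12  st.MEM  -- tail

PAIRS = 1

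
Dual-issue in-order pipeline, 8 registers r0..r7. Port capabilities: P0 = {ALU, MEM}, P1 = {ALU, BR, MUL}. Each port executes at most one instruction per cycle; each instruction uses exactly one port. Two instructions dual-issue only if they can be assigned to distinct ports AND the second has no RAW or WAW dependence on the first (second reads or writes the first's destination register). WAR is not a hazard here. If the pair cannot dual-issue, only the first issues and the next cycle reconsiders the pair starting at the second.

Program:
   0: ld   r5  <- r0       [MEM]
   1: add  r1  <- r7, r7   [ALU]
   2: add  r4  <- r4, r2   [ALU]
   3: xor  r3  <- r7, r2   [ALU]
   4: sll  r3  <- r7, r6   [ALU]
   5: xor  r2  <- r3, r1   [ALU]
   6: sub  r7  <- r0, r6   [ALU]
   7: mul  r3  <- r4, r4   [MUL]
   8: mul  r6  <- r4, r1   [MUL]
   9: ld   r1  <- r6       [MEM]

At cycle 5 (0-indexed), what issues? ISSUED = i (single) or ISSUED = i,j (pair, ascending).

c0: i0&i1 ld.MEM+add.ALU  pair
c1: i2&i3 add.ALU+xor.ALU  pair
c2: i4 sll.ALU  RAW r3
c3: i5&i6 xor.ALU+sub.ALU  pair
c4: i7 mul.MUL  no-port MUL/MUL
c5: i8 mul.MUL  RAW r6
c6: i9 ld.MEM  tail

ISSUED = 8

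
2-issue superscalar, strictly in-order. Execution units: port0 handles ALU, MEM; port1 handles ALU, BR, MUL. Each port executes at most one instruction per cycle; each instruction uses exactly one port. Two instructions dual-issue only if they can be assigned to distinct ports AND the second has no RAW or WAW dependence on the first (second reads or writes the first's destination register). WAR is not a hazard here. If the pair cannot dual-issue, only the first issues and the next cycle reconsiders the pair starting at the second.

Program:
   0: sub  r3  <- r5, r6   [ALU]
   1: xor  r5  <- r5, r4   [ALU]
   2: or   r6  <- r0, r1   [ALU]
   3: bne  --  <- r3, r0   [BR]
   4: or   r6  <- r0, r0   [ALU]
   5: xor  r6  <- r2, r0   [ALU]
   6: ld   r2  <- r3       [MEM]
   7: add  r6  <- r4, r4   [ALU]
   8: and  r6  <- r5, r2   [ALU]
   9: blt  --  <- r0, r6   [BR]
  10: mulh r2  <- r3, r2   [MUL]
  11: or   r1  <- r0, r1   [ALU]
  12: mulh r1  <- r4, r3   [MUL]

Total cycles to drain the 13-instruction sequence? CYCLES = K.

CYCLES = 9

0. sub.ALU xor.ALU @i0+i1  | dual
1. or.ALU bne.BR @i2+i3  | dual
2. or.ALU @i4  | WAW r6
3. xor.ALU ld.MEM @i5+i6  | dual
4. add.ALU @i7  | WAW r6
5. and.ALU @i8  | RAW r6
6. blt.BR @i9  | no-port BR/MUL
7. mulh.MUL or.ALU @i10+i11  | dual
8. mulh.MUL @i12  | tail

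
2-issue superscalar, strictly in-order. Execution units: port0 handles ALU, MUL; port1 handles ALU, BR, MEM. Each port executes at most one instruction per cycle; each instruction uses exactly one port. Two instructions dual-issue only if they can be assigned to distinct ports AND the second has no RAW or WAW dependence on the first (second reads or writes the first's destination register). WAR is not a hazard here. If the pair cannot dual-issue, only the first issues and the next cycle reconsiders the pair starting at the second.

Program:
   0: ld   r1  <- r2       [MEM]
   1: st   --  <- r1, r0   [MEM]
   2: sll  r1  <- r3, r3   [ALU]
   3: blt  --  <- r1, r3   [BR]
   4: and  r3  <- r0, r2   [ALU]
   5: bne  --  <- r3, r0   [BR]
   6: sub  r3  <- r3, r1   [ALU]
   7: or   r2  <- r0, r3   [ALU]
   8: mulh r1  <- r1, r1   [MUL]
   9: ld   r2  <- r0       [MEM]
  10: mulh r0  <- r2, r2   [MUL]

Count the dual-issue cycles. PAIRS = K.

0. ld.MEM @i0  | no-port MEM/MEM
1. st.MEM/sll.ALU @i1+i2  | 2-wide
2. blt.BR/and.ALU @i3+i4  | 2-wide
3. bne.BR/sub.ALU @i5+i6  | 2-wide
4. or.ALU/mulh.MUL @i7+i8  | 2-wide
5. ld.MEM @i9  | RAW r2
6. mulh.MUL @i10  | tail

PAIRS = 4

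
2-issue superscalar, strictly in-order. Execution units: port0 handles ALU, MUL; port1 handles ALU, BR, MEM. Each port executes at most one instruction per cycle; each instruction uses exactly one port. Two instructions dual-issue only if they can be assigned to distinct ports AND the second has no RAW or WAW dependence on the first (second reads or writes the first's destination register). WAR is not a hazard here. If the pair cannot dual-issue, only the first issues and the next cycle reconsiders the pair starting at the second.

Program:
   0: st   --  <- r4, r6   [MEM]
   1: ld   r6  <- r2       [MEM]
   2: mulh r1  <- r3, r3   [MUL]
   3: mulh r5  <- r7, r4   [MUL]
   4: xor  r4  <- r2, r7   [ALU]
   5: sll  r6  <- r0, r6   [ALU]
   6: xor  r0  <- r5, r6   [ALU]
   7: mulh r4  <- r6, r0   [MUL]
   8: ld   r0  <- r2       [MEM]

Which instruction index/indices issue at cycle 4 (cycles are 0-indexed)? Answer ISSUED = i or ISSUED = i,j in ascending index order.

ISSUED = 6

  cy0 -> i0 (st) no-port MEM/MEM
  cy1 -> i1,i2 (ld mulh) 2-wide
  cy2 -> i3,i4 (mulh xor) 2-wide
  cy3 -> i5 (sll) RAW r6
  cy4 -> i6 (xor) RAW r0
  cy5 -> i7,i8 (mulh ld) 2-wide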